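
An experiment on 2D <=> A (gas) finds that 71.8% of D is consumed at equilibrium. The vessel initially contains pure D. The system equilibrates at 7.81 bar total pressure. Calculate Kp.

Let X = conversion of D (basis 1 mol D); extent of reaction ξ = 0.5X.
Species balance: n_D = 1 − X; n_A = 0.5X.
Summing: n_T = 1 − 0.5X.
At X = 0.718: n_D = 0.282, n_A = 0.359, n_T = 0.641.
p_i = (n_i/n_T)·P. Kp = p_A / (p_D^2) = 0.371 bar^-1.

Kp = 0.371 bar^-1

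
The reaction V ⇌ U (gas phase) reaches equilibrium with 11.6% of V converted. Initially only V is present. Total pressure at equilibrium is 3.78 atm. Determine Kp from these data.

Let X = conversion of V (basis 1 mol V); extent of reaction ξ = X.
Species balance: n_V = 1 − X; n_U = X.
Since Δν = 0, n_T = 1 throughout.
At X = 0.116: n_V = 0.884, n_U = 0.116, n_T = 1.
p_i = (n_i/n_T)·P. Kp = p_U / (p_V) = 0.131.

Kp = 0.131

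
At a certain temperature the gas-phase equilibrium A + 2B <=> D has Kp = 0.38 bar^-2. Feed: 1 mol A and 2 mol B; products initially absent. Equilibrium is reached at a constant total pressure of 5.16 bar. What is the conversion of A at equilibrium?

Basis: 1 mol A initially; let X = conversion of A. Extent ξ = X.
Species balance: n_A = 1 − X; n_B = 2 − 2X; n_D = X.
Summing: n_T = 3 − 2X.
With p_i = (n_i/n_T)P, Kp = p_D / (p_A p_B^2).
Substituting and setting equal to 0.38 bar^-2 gives a polynomial in X; the root in (0,1) is X = 0.640.

X = 0.640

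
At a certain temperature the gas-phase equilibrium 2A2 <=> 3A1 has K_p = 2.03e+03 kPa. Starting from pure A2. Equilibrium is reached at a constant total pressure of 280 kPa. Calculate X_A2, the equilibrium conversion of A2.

X = 0.674

Basis: 1 mol A2 initially; let X = conversion of A2. Extent ξ = 0.5X.
At extent ξ: n_A2 = 1 − X; n_A1 = 1.5X.
n_T = Σnᵢ = 1 + 0.5X.
Mole fractions y_i = n_i/n_T; K_p = p_A1^3 / (p_A2^2) with p_i = y_i·P.
Substituting and setting equal to 2.03e+03 kPa gives a polynomial in X; the root in (0,1) is X = 0.674.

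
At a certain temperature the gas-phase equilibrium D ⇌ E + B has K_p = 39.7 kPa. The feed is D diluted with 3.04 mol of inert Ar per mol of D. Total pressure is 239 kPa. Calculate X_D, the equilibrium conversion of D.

X = 0.572

Take 1 mol D as basis and let X be its fractional conversion, so ξ = X.
Species balance: n_D = 1 − X; n_E = X; n_B = X; n_I = 3.04 (inert).
Total moles n_T = 4.04 + X.
y_i = n_i/n_T, p_i = y_i·P. K_p = p_E p_B / (p_D).
Substituting and setting equal to 39.7 kPa gives a polynomial in X; the root in (0,1) is X = 0.572.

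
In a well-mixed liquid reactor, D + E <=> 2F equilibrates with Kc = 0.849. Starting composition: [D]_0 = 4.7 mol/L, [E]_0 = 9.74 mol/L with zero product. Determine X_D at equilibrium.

Let X = conversion of D; extent ξ = 4.7·X mol/L.
Concentrations: [D] = 4.7 − 4.7X; [E] = 9.74 − 4.7X; [F] = 9.4X.
Kc = [F]^2 / ([D] [E]).
Equating to 0.849: the physical root is X = 0.440.

X = 0.440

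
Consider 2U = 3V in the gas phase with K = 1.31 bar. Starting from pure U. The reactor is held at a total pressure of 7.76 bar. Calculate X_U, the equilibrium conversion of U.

X = 0.303

Basis: 1 mol U initially; let X = conversion of U. Extent ξ = 0.5X.
Species balance: n_U = 1 − X; n_V = 1.5X.
n_T = Σnᵢ = 1 + 0.5X.
y_i = n_i/n_T, p_i = y_i·P. K = p_V^3 / (p_U^2).
This yields a degree-3 equation in X; solving on (0,1), X = 0.303.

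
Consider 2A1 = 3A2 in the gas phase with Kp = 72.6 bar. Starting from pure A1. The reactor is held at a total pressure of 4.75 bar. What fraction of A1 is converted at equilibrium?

X = 0.743

Let X = conversion of A1 (basis 1 mol A1); extent of reaction ξ = 0.5X.
Moles: n_A1 = 1 − X; n_A2 = 1.5X.
Total moles n_T = 1 + 0.5X.
With p_i = (n_i/n_T)P, Kp = p_A2^3 / (p_A1^2).
Setting this equal to 72.6 bar and taking the physical root (0 < X < 1) gives X = 0.743.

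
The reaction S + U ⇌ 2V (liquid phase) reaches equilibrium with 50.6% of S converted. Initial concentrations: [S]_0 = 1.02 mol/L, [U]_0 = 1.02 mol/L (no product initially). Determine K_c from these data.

Let X = conversion of S.
Concentrations: [S] = 1.02 − 1.02X; [U] = 1.02 − 1.02X; [V] = 2.04X.
At X = 0.506: [S] = 0.504, [U] = 0.504, [V] = 1.03.
K_c = [V]^2 / ([S] [U]) = 4.2.

K_c = 4.2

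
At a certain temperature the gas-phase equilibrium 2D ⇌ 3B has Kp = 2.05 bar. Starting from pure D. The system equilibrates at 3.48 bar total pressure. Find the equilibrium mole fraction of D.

Take 1 mol D as basis and let X be its fractional conversion, so ξ = 0.5X.
Species balance: n_D = 1 − X; n_B = 1.5X.
Summing: n_T = 1 + 0.5X.
y_i = n_i/n_T, p_i = y_i·P. Kp = p_B^3 / (p_D^2).
Substituting and setting equal to 2.05 bar gives a polynomial in X; the root in (0,1) is X = 0.416.
Then n_D = 0.584, n_T = 1.21, so y_D = 0.484.

y_D = 0.484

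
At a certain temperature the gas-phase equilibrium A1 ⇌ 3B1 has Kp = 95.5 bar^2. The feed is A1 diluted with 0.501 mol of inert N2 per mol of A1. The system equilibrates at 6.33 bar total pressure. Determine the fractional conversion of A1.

Basis: 1 mol A1 initially; let X = conversion of A1. Extent ξ = X.
At extent ξ: n_A1 = 1 − X; n_B1 = 3X; n_I = 0.501 (inert).
n_T = Σnᵢ = 1.5 + 2X.
With p_i = (n_i/n_T)P, Kp = p_B1^3 / (p_A1).
Substituting and setting equal to 95.5 bar^2 gives a polynomial in X; the root in (0,1) is X = 0.629.

X = 0.629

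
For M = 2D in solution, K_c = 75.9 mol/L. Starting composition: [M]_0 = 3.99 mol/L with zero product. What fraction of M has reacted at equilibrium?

X = 0.849

Let X = conversion of M; extent ξ = 3.99·X mol/L.
Concentrations: [M] = 3.99 − 3.99X; [D] = 7.98X.
K_c = [D]^2 / ([M]).
Equating to 75.9 mol/L: the physical root is X = 0.849.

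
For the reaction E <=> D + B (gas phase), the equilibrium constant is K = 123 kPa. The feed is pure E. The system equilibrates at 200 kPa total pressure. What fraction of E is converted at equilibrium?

X = 0.617

Take 1 mol E as basis and let X be its fractional conversion, so ξ = X.
Moles: n_E = 1 − X; n_D = X; n_B = X.
n_T = Σnᵢ = 1 + X.
With p_i = (n_i/n_T)P, K = p_D p_B / (p_E).
This yields a degree-2 equation in X; solving on (0,1), X = 0.617.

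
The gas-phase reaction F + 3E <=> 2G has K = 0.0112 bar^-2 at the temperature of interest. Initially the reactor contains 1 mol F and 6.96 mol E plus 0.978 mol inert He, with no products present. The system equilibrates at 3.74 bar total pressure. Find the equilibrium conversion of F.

X = 0.297

Basis: 1 mol F initially; let X = conversion of F. Extent ξ = X.
At extent ξ: n_F = 1 − X; n_E = 6.96 − 3X; n_G = 2X; n_I = 0.978 (inert).
Total moles n_T = 8.94 − 2X.
With p_i = (n_i/n_T)P, K = p_G^2 / (p_F p_E^3).
Substituting and setting equal to 0.0112 bar^-2 gives a polynomial in X; the root in (0,1) is X = 0.297.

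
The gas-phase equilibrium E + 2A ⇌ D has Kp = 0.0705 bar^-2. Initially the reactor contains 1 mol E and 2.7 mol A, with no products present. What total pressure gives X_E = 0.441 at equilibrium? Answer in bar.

Take 1 mol E as basis and let X be its fractional conversion, so ξ = X.
Mole table: n_E = 1 − X; n_A = 2.7 − 2X; n_D = X.
Total moles n_T = 3.7 − 2X.
Kp = p_D / (p_E p_A^2) with p_i = (n_i/n_T)·P.
At X = 0.441: the mole-fraction product g(X) = Π y_i^ν_i = 1.895. Since Kp = g(X)·P^{-2}, P = (g/Kp)^(1/2) = (1.895/0.0705)^(1/2) = 5.19 bar.

P = 5.19 bar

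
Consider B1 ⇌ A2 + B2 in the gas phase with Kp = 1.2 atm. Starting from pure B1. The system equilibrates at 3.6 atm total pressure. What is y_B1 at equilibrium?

y_B1 = 0.333

Take 1 mol B1 as basis and let X be its fractional conversion, so ξ = X.
At extent ξ: n_B1 = 1 − X; n_A2 = X; n_B2 = X.
Summing: n_T = 1 + X.
y_i = n_i/n_T, p_i = y_i·P. Kp = p_A2 p_B2 / (p_B1).
Substituting and setting equal to 1.2 atm gives a polynomial in X; the root in (0,1) is X = 0.500.
Then n_B1 = 0.5, n_T = 1.5, so y_B1 = 0.333.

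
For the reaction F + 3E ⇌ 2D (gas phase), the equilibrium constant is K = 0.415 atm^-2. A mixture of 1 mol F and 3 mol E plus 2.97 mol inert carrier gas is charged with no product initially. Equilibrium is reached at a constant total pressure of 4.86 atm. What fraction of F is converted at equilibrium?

X = 0.431

Let X = conversion of F (basis 1 mol F); extent of reaction ξ = X.
At extent ξ: n_F = 1 − X; n_E = 3 − 3X; n_D = 2X; n_I = 2.97 (inert).
n_T = Σnᵢ = 6.97 − 2X.
y_i = n_i/n_T, p_i = y_i·P. K = p_D^2 / (p_F p_E^3).
Setting this equal to 0.415 atm^-2 and taking the physical root (0 < X < 1) gives X = 0.431.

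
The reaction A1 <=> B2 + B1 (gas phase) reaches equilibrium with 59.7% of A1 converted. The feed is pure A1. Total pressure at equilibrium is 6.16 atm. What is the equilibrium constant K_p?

Take 1 mol A1 as basis and let X be its fractional conversion, so ξ = X.
Moles: n_A1 = 1 − X; n_B2 = X; n_B1 = X.
Total moles n_T = 1 + X.
At X = 0.597: n_A1 = 0.403, n_B2 = 0.597, n_B1 = 0.597, n_T = 1.6.
p_i = (n_i/n_T)·P. K_p = p_B2 p_B1 / (p_A1) = 3.41 atm.

K_p = 3.41 atm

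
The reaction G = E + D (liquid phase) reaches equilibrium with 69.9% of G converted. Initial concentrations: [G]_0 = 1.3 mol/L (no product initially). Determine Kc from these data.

Let X = conversion of G.
Concentrations: [G] = 1.3 − 1.3X; [E] = 1.3X; [D] = 1.3X.
At X = 0.699: [G] = 0.391, [E] = 0.909, [D] = 0.909.
Kc = [E] [D] / ([G]) = 2.11 mol/L.

Kc = 2.11 mol/L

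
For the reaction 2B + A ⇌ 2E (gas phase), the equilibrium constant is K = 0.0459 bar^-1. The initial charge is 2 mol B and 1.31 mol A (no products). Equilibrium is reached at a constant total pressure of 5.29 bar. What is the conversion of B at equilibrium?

Take 2 mol B as basis and let X be its fractional conversion, so ξ = X.
Moles: n_B = 2 − 2X; n_A = 1.31 − X; n_E = 2X.
Summing: n_T = 3.31 − X.
y_i = n_i/n_T, p_i = y_i·P. K = p_E^2 / (p_B^2 p_A).
This yields a degree-3 equation in X; solving on (0,1), X = 0.226.

X = 0.226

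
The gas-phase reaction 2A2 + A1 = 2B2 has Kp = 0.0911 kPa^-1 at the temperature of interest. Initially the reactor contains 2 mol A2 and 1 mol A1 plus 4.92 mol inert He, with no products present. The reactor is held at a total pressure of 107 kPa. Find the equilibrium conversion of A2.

Take 2 mol A2 as basis and let X be its fractional conversion, so ξ = X.
Species balance: n_A2 = 2 − 2X; n_A1 = 1 − X; n_B2 = 2X; n_I = 4.92 (inert).
Total moles n_T = 7.92 − X.
Mole fractions y_i = n_i/n_T; Kp = p_B2^2 / (p_A2^2 p_A1) with p_i = y_i·P.
Equating to 0.0911 kPa^-1 and solving on 0 < X < 1: X = 0.457.

X = 0.457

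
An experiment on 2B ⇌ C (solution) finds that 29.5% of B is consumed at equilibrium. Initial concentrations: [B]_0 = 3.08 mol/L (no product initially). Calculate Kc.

Let X = conversion of B.
Concentrations: [B] = 3.08 − 3.08X; [C] = 1.54X.
At X = 0.295: [B] = 2.17, [C] = 0.454.
Kc = [C] / ([B]^2) = 0.0964 L/mol.

Kc = 0.0964 L/mol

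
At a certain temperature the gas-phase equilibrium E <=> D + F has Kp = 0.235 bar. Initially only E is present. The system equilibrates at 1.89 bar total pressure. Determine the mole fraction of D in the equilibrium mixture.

Take 1 mol E as basis and let X be its fractional conversion, so ξ = X.
Mole table: n_E = 1 − X; n_D = X; n_F = X.
Total moles n_T = 1 + X.
y_i = n_i/n_T, p_i = y_i·P. Kp = p_D p_F / (p_E).
Setting this equal to 0.235 bar and taking the physical root (0 < X < 1) gives X = 0.333.
Then n_D = 0.333, n_T = 1.33, so y_D = 0.250.

y_D = 0.250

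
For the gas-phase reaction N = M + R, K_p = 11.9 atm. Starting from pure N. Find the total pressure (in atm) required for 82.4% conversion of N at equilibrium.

P = 5.63 atm

Take 1 mol N as basis and let X be its fractional conversion, so ξ = X.
Species balance: n_N = 1 − X; n_M = X; n_R = X.
n_T = Σnᵢ = 1 + X.
K_p = p_M p_R / (p_N) with p_i = (n_i/n_T)·P.
At X = 0.824: the mole-fraction product g(X) = Π y_i^ν_i = 2.115. Since K_p = g(X)·P^{1}, P = (K_p/g)^(1/1) = (11.9/2.115)^(1/1) = 5.63 atm.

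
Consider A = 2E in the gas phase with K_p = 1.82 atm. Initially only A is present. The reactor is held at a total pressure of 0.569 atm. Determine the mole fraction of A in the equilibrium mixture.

y_A = 0.200

Let X = conversion of A (basis 1 mol A); extent of reaction ξ = X.
Moles: n_A = 1 − X; n_E = 2X.
Summing: n_T = 1 + X.
Mole fractions y_i = n_i/n_T; K_p = p_E^2 / (p_A) with p_i = y_i·P.
Substituting and setting equal to 1.82 atm gives a polynomial in X; the root in (0,1) is X = 0.667.
Then n_A = 0.333, n_T = 1.67, so y_A = 0.200.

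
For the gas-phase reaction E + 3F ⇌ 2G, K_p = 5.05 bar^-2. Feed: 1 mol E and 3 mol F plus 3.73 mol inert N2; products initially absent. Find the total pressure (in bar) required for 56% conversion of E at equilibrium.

Basis: 1 mol E initially; let X = conversion of E. Extent ξ = X.
At extent ξ: n_E = 1 − X; n_F = 3 − 3X; n_G = 2X; n_I = 3.73 (inert).
n_T = Σnᵢ = 7.73 − 2X.
K_p = p_G^2 / (p_E p_F^3) with p_i = (n_i/n_T)·P.
At X = 0.56: the mole-fraction product g(X) = Π y_i^ν_i = 54.16. Since K_p = g(X)·P^{-2}, P = (g/K_p)^(1/2) = (54.16/5.05)^(1/2) = 3.27 bar.

P = 3.27 bar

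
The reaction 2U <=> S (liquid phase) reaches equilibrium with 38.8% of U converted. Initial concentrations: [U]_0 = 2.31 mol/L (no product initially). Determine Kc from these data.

Kc = 0.224 L/mol

Let X = conversion of U.
Concentrations: [U] = 2.31 − 2.31X; [S] = 1.16X.
At X = 0.388: [U] = 1.41, [S] = 0.448.
Kc = [S] / ([U]^2) = 0.224 L/mol.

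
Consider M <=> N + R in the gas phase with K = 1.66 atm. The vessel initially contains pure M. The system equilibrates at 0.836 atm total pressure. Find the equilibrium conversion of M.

X = 0.816

Let X = conversion of M (basis 1 mol M); extent of reaction ξ = X.
Species balance: n_M = 1 − X; n_N = X; n_R = X.
Total moles n_T = 1 + X.
y_i = n_i/n_T, p_i = y_i·P. K = p_N p_R / (p_M).
Setting this equal to 1.66 atm and taking the physical root (0 < X < 1) gives X = 0.816.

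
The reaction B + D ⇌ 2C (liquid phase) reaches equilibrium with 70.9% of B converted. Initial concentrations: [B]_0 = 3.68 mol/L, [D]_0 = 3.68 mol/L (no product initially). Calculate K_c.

Let X = conversion of B.
Concentrations: [B] = 3.68 − 3.68X; [D] = 3.68 − 3.68X; [C] = 7.36X.
At X = 0.709: [B] = 1.07, [D] = 1.07, [C] = 5.22.
K_c = [C]^2 / ([B] [D]) = 23.7.

K_c = 23.7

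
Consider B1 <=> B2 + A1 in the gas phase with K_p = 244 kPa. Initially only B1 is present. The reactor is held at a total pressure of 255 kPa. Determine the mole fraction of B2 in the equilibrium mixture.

y_B2 = 0.412

Let X = conversion of B1 (basis 1 mol B1); extent of reaction ξ = X.
Species balance: n_B1 = 1 − X; n_B2 = X; n_A1 = X.
n_T = Σnᵢ = 1 + X.
With p_i = (n_i/n_T)P, K_p = p_B2 p_A1 / (p_B1).
This yields a degree-2 equation in X; solving on (0,1), X = 0.699.
Then n_B2 = 0.699, n_T = 1.7, so y_B2 = 0.412.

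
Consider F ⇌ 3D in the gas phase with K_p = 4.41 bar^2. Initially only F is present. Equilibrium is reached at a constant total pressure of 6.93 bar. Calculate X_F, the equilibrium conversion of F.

Take 1 mol F as basis and let X be its fractional conversion, so ξ = X.
Moles: n_F = 1 − X; n_D = 3X.
Summing: n_T = 1 + 2X.
Mole fractions y_i = n_i/n_T; K_p = p_D^3 / (p_F) with p_i = y_i·P.
This yields a degree-3 equation in X; solving on (0,1), X = 0.172.

X = 0.172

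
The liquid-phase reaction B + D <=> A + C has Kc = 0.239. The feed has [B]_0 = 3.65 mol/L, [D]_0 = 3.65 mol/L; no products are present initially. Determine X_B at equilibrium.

Let X = conversion of B; extent ξ = 3.65·X mol/L.
Concentrations: [B] = 3.65 − 3.65X; [D] = 3.65 − 3.65X; [A] = 3.65X; [C] = 3.65X.
Kc = [A] [C] / ([B] [D]).
Setting equal to 0.239 and solving for X on (0,1) gives X = 0.328.

X = 0.328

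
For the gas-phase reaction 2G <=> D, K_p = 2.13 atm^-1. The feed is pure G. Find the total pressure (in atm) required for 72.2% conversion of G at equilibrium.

Basis: 1 mol G initially; let X = conversion of G. Extent ξ = 0.5X.
Moles: n_G = 1 − X; n_D = 0.5X.
Total moles n_T = 1 − 0.5X.
K_p = p_D / (p_G^2) with p_i = (n_i/n_T)·P.
At X = 0.722: the mole-fraction product g(X) = Π y_i^ν_i = 2.985. Since K_p = g(X)·P^{-1}, P = (g/K_p)^(1/1) = (2.985/2.13)^(1/1) = 1.4 atm.

P = 1.4 atm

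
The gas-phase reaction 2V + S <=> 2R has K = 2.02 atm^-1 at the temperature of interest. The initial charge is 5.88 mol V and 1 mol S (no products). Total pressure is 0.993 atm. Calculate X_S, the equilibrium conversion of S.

Basis: 1 mol S initially; let X = conversion of S. Extent ξ = X.
At extent ξ: n_V = 5.88 − 2X; n_S = 1 − X; n_R = 2X.
Summing: n_T = 6.88 − X.
Mole fractions y_i = n_i/n_T; K = p_R^2 / (p_V^2 p_S) with p_i = y_i·P.
Setting this equal to 2.02 atm^-1 and taking the physical root (0 < X < 1) gives X = 0.700.

X = 0.700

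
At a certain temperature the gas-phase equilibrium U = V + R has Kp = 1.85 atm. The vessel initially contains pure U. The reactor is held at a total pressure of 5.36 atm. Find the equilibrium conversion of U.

X = 0.507

Take 1 mol U as basis and let X be its fractional conversion, so ξ = X.
Mole table: n_U = 1 − X; n_V = X; n_R = X.
n_T = Σnᵢ = 1 + X.
y_i = n_i/n_T, p_i = y_i·P. Kp = p_V p_R / (p_U).
Equating to 1.85 atm and solving on 0 < X < 1: X = 0.507.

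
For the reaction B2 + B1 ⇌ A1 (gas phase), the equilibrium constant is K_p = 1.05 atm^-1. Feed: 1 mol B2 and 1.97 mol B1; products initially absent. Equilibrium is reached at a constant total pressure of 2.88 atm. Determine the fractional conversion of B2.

X = 0.634

Basis: 1 mol B2 initially; let X = conversion of B2. Extent ξ = X.
Moles: n_B2 = 1 − X; n_B1 = 1.97 − X; n_A1 = X.
n_T = Σnᵢ = 2.97 − X.
y_i = n_i/n_T, p_i = y_i·P. K_p = p_A1 / (p_B2 p_B1).
Substituting and setting equal to 1.05 atm^-1 gives a polynomial in X; the root in (0,1) is X = 0.634.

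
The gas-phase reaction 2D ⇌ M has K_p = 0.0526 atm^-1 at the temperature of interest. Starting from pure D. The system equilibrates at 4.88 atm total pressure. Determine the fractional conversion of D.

X = 0.298

Let X = conversion of D (basis 1 mol D); extent of reaction ξ = 0.5X.
Mole table: n_D = 1 − X; n_M = 0.5X.
Total moles n_T = 1 − 0.5X.
y_i = n_i/n_T, p_i = y_i·P. K_p = p_M / (p_D^2).
This yields a degree-2 equation in X; solving on (0,1), X = 0.298.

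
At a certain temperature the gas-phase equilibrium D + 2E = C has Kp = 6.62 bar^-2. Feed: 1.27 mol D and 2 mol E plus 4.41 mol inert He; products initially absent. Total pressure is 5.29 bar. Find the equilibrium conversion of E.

X = 0.733

Basis: 2 mol E initially; let X = conversion of E. Extent ξ = X.
Mole table: n_D = 1.27 − X; n_E = 2 − 2X; n_C = X; n_I = 4.41 (inert).
Summing: n_T = 7.68 − 2X.
With p_i = (n_i/n_T)P, Kp = p_C / (p_D p_E^2).
Equating to 6.62 bar^-2 and solving on 0 < X < 1: X = 0.733.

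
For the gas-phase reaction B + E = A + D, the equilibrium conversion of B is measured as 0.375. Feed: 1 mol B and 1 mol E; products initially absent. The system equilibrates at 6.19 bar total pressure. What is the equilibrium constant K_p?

K_p = 0.36

Basis: 1 mol B initially; let X = conversion of B. Extent ξ = X.
Mole table: n_B = 1 − X; n_E = 1 − X; n_A = X; n_D = X.
Total moles n_T = 2 (Δν = 0, constant).
At X = 0.375: n_B = 0.625, n_E = 0.625, n_A = 0.375, n_D = 0.375, n_T = 2.
p_i = (n_i/n_T)·P. K_p = p_A p_D / (p_B p_E) = 0.36.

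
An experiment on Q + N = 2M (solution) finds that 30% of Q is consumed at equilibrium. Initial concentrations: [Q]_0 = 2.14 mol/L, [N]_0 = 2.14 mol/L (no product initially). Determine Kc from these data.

Kc = 0.735

Let X = conversion of Q.
Concentrations: [Q] = 2.14 − 2.14X; [N] = 2.14 − 2.14X; [M] = 4.28X.
At X = 0.3: [Q] = 1.5, [N] = 1.5, [M] = 1.28.
Kc = [M]^2 / ([Q] [N]) = 0.735.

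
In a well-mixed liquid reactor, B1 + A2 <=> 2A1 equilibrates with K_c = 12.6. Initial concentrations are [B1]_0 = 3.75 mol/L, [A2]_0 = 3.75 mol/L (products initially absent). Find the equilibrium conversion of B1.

X = 0.640

Let X = conversion of B1; extent ξ = 3.75·X mol/L.
Concentrations: [B1] = 3.75 − 3.75X; [A2] = 3.75 − 3.75X; [A1] = 7.5X.
K_c = [A1]^2 / ([B1] [A2]).
Solving K_c = 12.6 for X ∈ (0,1): X = 0.640.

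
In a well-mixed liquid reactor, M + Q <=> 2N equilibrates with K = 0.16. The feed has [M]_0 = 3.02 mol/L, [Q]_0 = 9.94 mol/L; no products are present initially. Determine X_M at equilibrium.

X = 0.292

Let X = conversion of M; extent ξ = 3.02·X mol/L.
Concentrations: [M] = 3.02 − 3.02X; [Q] = 9.94 − 3.02X; [N] = 6.04X.
K = [N]^2 / ([M] [Q]).
Equating to 0.16: the physical root is X = 0.292.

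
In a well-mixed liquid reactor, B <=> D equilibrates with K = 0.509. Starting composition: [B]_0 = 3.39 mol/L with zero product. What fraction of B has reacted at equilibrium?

Let X = conversion of B; extent ξ = 3.39·X mol/L.
Concentrations: [B] = 3.39 − 3.39X; [D] = 3.39X.
K = [D] / ([B]).
Setting equal to 0.509 and solving for X on (0,1) gives X = 0.337.

X = 0.337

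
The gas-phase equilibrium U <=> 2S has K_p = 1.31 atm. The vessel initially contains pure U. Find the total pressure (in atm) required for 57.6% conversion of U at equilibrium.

Let X = conversion of U (basis 1 mol U); extent of reaction ξ = X.
At extent ξ: n_U = 1 − X; n_S = 2X.
Summing: n_T = 1 + X.
K_p = p_S^2 / (p_U) with p_i = (n_i/n_T)·P.
At X = 0.576: the mole-fraction product g(X) = Π y_i^ν_i = 1.986. Since K_p = g(X)·P^{1}, P = (K_p/g)^(1/1) = (1.31/1.986)^(1/1) = 0.66 atm.

P = 0.66 atm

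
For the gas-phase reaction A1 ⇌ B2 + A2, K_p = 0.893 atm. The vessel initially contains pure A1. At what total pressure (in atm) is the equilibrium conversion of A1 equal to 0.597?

P = 1.61 atm

Take 1 mol A1 as basis and let X be its fractional conversion, so ξ = X.
Species balance: n_A1 = 1 − X; n_B2 = X; n_A2 = X.
n_T = Σnᵢ = 1 + X.
K_p = p_B2 p_A2 / (p_A1) with p_i = (n_i/n_T)·P.
At X = 0.597: the mole-fraction product g(X) = Π y_i^ν_i = 0.5538. Since K_p = g(X)·P^{1}, P = (K_p/g)^(1/1) = (0.893/0.5538)^(1/1) = 1.61 atm.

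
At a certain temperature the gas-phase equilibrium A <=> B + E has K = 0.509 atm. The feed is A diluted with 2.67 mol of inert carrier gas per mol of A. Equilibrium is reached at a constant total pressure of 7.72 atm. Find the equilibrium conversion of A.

Basis: 1 mol A initially; let X = conversion of A. Extent ξ = X.
Moles: n_A = 1 − X; n_B = X; n_E = X; n_I = 2.67 (inert).
Total moles n_T = 3.67 + X.
With p_i = (n_i/n_T)P, K = p_B p_E / (p_A).
Equating to 0.509 atm and solving on 0 < X < 1: X = 0.401.

X = 0.401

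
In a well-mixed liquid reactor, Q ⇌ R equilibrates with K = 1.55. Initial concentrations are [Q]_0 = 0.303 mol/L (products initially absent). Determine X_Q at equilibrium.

X = 0.608

Let X = conversion of Q; extent ξ = 0.303·X mol/L.
Concentrations: [Q] = 0.303 − 0.303X; [R] = 0.303X.
K = [R] / ([Q]).
Solving K = 1.55 for X ∈ (0,1): X = 0.608.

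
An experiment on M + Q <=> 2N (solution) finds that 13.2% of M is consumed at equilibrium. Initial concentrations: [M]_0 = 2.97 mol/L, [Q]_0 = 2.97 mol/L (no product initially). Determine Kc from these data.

Let X = conversion of M.
Concentrations: [M] = 2.97 − 2.97X; [Q] = 2.97 − 2.97X; [N] = 5.94X.
At X = 0.132: [M] = 2.58, [Q] = 2.58, [N] = 0.784.
Kc = [N]^2 / ([M] [Q]) = 0.0925.

Kc = 0.0925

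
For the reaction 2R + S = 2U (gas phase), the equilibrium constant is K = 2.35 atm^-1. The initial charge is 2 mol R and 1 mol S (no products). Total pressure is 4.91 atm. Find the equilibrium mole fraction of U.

y_U = 0.484

Take 2 mol R as basis and let X be its fractional conversion, so ξ = X.
At extent ξ: n_R = 2 − 2X; n_S = 1 − X; n_U = 2X.
n_T = Σnᵢ = 3 − X.
With p_i = (n_i/n_T)P, K = p_U^2 / (p_R^2 p_S).
Setting this equal to 2.35 atm^-1 and taking the physical root (0 < X < 1) gives X = 0.585.
Then n_U = 1.17, n_T = 2.42, so y_U = 0.484.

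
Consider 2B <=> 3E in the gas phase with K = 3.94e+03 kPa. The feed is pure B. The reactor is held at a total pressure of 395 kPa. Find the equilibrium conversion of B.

X = 0.704

Let X = conversion of B (basis 1 mol B); extent of reaction ξ = 0.5X.
Species balance: n_B = 1 − X; n_E = 1.5X.
n_T = Σnᵢ = 1 + 0.5X.
With p_i = (n_i/n_T)P, K = p_E^3 / (p_B^2).
Substituting and setting equal to 3.94e+03 kPa gives a polynomial in X; the root in (0,1) is X = 0.704.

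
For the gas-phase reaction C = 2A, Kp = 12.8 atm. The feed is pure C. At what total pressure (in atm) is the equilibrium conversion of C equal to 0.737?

P = 2.69 atm

Basis: 1 mol C initially; let X = conversion of C. Extent ξ = X.
Mole table: n_C = 1 − X; n_A = 2X.
Summing: n_T = 1 + X.
Kp = p_A^2 / (p_C) with p_i = (n_i/n_T)·P.
At X = 0.737: the mole-fraction product g(X) = Π y_i^ν_i = 4.756. Since Kp = g(X)·P^{1}, P = (Kp/g)^(1/1) = (12.8/4.756)^(1/1) = 2.69 atm.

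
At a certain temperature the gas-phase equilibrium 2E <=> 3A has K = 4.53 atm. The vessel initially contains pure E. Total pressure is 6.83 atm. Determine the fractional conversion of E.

X = 0.428

Take 1 mol E as basis and let X be its fractional conversion, so ξ = 0.5X.
At extent ξ: n_E = 1 − X; n_A = 1.5X.
n_T = Σnᵢ = 1 + 0.5X.
y_i = n_i/n_T, p_i = y_i·P. K = p_A^3 / (p_E^2).
Setting this equal to 4.53 atm and taking the physical root (0 < X < 1) gives X = 0.428.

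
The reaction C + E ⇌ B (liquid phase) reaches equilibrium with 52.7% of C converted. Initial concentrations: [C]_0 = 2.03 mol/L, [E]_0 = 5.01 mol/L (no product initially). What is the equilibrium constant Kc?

Kc = 0.283 L/mol

Let X = conversion of C.
Concentrations: [C] = 2.03 − 2.03X; [E] = 5.01 − 2.03X; [B] = 2.03X.
At X = 0.527: [C] = 0.96, [E] = 3.94, [B] = 1.07.
Kc = [B] / ([C] [E]) = 0.283 L/mol.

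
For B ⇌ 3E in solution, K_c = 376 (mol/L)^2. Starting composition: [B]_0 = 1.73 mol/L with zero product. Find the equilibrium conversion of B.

Let X = conversion of B; extent ξ = 1.73·X mol/L.
Concentrations: [B] = 1.73 − 1.73X; [E] = 5.19X.
K_c = [E]^3 / ([B]).
This equals 376 at X = 0.862 (the root in 0 < X < 1).

X = 0.862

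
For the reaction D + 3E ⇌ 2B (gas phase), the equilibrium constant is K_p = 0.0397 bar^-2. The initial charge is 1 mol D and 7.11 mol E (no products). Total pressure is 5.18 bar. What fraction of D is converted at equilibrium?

X = 0.589

Let X = conversion of D (basis 1 mol D); extent of reaction ξ = X.
Species balance: n_D = 1 − X; n_E = 7.11 − 3X; n_B = 2X.
n_T = Σnᵢ = 8.11 − 2X.
Mole fractions y_i = n_i/n_T; K_p = p_B^2 / (p_D p_E^3) with p_i = y_i·P.
This yields a degree-4 equation in X; solving on (0,1), X = 0.589.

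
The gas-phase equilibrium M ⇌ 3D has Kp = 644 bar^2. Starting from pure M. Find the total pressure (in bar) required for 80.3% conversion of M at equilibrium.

Basis: 1 mol M initially; let X = conversion of M. Extent ξ = X.
Moles: n_M = 1 − X; n_D = 3X.
Total moles n_T = 1 + 2X.
Kp = p_D^3 / (p_M) with p_i = (n_i/n_T)·P.
At X = 0.803: the mole-fraction product g(X) = Π y_i^ν_i = 10.45. Since Kp = g(X)·P^{2}, P = (Kp/g)^(1/2) = (644/10.45)^(1/2) = 7.85 bar.

P = 7.85 bar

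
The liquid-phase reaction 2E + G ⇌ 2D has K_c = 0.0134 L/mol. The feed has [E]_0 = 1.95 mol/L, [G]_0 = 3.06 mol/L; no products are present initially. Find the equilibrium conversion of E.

Let X = conversion of E; extent ξ = 1.95X/2 mol/L.
Concentrations: [E] = 1.95 − 1.95X; [G] = 3.06 − 0.975X; [D] = 1.95X.
K_c = [D]^2 / ([E]^2 [G]).
Solving K_c = 0.0134 for X ∈ (0,1): X = 0.165.

X = 0.165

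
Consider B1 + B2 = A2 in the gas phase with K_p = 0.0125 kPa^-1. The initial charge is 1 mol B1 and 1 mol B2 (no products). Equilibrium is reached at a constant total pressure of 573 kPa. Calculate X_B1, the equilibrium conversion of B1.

Let X = conversion of B1 (basis 1 mol B1); extent of reaction ξ = X.
Moles: n_B1 = 1 − X; n_B2 = 1 − X; n_A2 = X.
Total moles n_T = 2 − X.
Mole fractions y_i = n_i/n_T; K_p = p_A2 / (p_B1 p_B2) with p_i = y_i·P.
Setting this equal to 0.0125 kPa^-1 and taking the physical root (0 < X < 1) gives X = 0.650.

X = 0.650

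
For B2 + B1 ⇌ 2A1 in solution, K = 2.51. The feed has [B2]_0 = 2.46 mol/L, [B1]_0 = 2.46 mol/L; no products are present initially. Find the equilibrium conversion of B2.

X = 0.442

Let X = conversion of B2; extent ξ = 2.46·X mol/L.
Concentrations: [B2] = 2.46 − 2.46X; [B1] = 2.46 − 2.46X; [A1] = 4.92X.
K = [A1]^2 / ([B2] [B1]).
Equating to 2.51: the physical root is X = 0.442.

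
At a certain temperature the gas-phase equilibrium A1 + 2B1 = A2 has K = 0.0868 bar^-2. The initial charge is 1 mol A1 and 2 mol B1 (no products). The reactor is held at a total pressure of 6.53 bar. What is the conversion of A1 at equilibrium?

X = 0.487

Take 1 mol A1 as basis and let X be its fractional conversion, so ξ = X.
Mole table: n_A1 = 1 − X; n_B1 = 2 − 2X; n_A2 = X.
Summing: n_T = 3 − 2X.
With p_i = (n_i/n_T)P, K = p_A2 / (p_A1 p_B1^2).
Equating to 0.0868 bar^-2 and solving on 0 < X < 1: X = 0.487.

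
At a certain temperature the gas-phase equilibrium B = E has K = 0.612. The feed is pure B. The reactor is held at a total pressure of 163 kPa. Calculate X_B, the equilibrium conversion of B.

Take 1 mol B as basis and let X be its fractional conversion, so ξ = X.
Moles: n_B = 1 − X; n_E = X.
Total moles n_T = 1 (Δν = 0, constant).
With p_i = (n_i/n_T)P, K = p_E / (p_B).
Substituting and setting equal to 0.612 gives a polynomial in X; the root in (0,1) is X = 0.380.

X = 0.380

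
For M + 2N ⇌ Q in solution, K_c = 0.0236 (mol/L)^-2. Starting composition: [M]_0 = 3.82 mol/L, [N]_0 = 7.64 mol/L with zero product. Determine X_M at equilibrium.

Let X = conversion of M; extent ξ = 3.82·X mol/L.
Concentrations: [M] = 3.82 − 3.82X; [N] = 7.64 − 7.64X; [Q] = 3.82X.
K_c = [Q] / ([M] [N]^2).
Setting equal to 0.0236 and solving for X on (0,1) gives X = 0.360.

X = 0.360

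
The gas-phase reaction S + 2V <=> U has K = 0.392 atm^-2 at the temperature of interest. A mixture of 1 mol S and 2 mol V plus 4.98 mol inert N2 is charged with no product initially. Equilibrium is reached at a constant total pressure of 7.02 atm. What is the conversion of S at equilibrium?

X = 0.369

Take 1 mol S as basis and let X be its fractional conversion, so ξ = X.
Species balance: n_S = 1 − X; n_V = 2 − 2X; n_U = X; n_I = 4.98 (inert).
Total moles n_T = 7.98 − 2X.
y_i = n_i/n_T, p_i = y_i·P. K = p_U / (p_S p_V^2).
This yields a degree-3 equation in X; solving on (0,1), X = 0.369.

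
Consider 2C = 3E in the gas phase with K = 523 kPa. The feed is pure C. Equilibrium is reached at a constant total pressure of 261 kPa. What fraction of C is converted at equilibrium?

Let X = conversion of C (basis 1 mol C); extent of reaction ξ = 0.5X.
Mole table: n_C = 1 − X; n_E = 1.5X.
Total moles n_T = 1 + 0.5X.
With p_i = (n_i/n_T)P, K = p_E^3 / (p_C^2).
Substituting and setting equal to 523 kPa gives a polynomial in X; the root in (0,1) is X = 0.541.

X = 0.541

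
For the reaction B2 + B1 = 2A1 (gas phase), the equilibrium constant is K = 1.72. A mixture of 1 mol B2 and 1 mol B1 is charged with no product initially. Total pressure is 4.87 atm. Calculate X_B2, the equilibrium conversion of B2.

Take 1 mol B2 as basis and let X be its fractional conversion, so ξ = X.
At extent ξ: n_B2 = 1 − X; n_B1 = 1 − X; n_A1 = 2X.
Since Δν = 0, n_T = 2 throughout.
With p_i = (n_i/n_T)P, K = p_A1^2 / (p_B2 p_B1).
This yields a degree-2 equation in X; solving on (0,1), X = 0.396.

X = 0.396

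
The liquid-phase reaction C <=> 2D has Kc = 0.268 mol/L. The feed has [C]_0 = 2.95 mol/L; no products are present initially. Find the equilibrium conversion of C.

X = 0.140

Let X = conversion of C; extent ξ = 2.95·X mol/L.
Concentrations: [C] = 2.95 − 2.95X; [D] = 5.9X.
Kc = [D]^2 / ([C]).
This equals 0.268 at X = 0.140 (the root in 0 < X < 1).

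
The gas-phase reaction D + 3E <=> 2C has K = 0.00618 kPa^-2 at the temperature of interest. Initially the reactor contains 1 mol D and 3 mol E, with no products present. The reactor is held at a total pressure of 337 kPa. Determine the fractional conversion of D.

X = 0.832

Basis: 1 mol D initially; let X = conversion of D. Extent ξ = X.
Mole table: n_D = 1 − X; n_E = 3 − 3X; n_C = 2X.
n_T = Σnᵢ = 4 − 2X.
Mole fractions y_i = n_i/n_T; K = p_C^2 / (p_D p_E^3) with p_i = y_i·P.
This yields a degree-4 equation in X; solving on (0,1), X = 0.832.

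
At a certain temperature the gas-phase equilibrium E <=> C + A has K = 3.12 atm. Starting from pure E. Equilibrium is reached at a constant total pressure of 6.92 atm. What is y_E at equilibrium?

Take 1 mol E as basis and let X be its fractional conversion, so ξ = X.
Moles: n_E = 1 − X; n_C = X; n_A = X.
n_T = Σnᵢ = 1 + X.
Mole fractions y_i = n_i/n_T; K = p_C p_A / (p_E) with p_i = y_i·P.
Setting this equal to 3.12 atm and taking the physical root (0 < X < 1) gives X = 0.557.
Then n_E = 0.443, n_T = 1.56, so y_E = 0.284.

y_E = 0.284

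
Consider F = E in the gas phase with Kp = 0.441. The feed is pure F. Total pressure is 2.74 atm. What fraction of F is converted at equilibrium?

Let X = conversion of F (basis 1 mol F); extent of reaction ξ = X.
Species balance: n_F = 1 − X; n_E = X.
n_T stays at 1 (no change in mole number).
Mole fractions y_i = n_i/n_T; Kp = p_E / (p_F) with p_i = y_i·P.
Equating to 0.441 and solving on 0 < X < 1: X = 0.306.

X = 0.306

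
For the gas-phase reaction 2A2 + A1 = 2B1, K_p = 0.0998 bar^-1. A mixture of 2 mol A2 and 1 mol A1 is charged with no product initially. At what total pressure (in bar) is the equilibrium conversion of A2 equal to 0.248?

Basis: 2 mol A2 initially; let X = conversion of A2. Extent ξ = X.
Species balance: n_A2 = 2 − 2X; n_A1 = 1 − X; n_B1 = 2X.
Summing: n_T = 3 − X.
K_p = p_B1^2 / (p_A2^2 p_A1) with p_i = (n_i/n_T)·P.
At X = 0.248: the mole-fraction product g(X) = Π y_i^ν_i = 0.398. Since K_p = g(X)·P^{-1}, P = (g/K_p)^(1/1) = (0.398/0.0998)^(1/1) = 3.99 bar.

P = 3.99 bar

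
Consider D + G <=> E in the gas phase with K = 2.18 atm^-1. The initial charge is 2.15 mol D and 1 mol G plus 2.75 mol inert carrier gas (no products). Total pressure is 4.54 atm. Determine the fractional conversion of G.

X = 0.731

Let X = conversion of G (basis 1 mol G); extent of reaction ξ = X.
At extent ξ: n_D = 2.15 − X; n_G = 1 − X; n_E = X; n_I = 2.75 (inert).
Total moles n_T = 5.9 − X.
With p_i = (n_i/n_T)P, K = p_E / (p_D p_G).
This yields a degree-2 equation in X; solving on (0,1), X = 0.731.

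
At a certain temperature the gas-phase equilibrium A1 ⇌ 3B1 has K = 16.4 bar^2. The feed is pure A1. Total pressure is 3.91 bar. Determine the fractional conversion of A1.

X = 0.428

Take 1 mol A1 as basis and let X be its fractional conversion, so ξ = X.
Species balance: n_A1 = 1 − X; n_B1 = 3X.
Total moles n_T = 1 + 2X.
With p_i = (n_i/n_T)P, K = p_B1^3 / (p_A1).
This yields a degree-3 equation in X; solving on (0,1), X = 0.428.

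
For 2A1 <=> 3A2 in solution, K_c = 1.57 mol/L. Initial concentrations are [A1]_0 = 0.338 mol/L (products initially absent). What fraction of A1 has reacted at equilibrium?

Let X = conversion of A1; extent ξ = 0.338X/2 mol/L.
Concentrations: [A1] = 0.338 − 0.338X; [A2] = 0.507X.
K_c = [A2]^3 / ([A1]^2).
Solving K_c = 1.57 for X ∈ (0,1): X = 0.602.

X = 0.602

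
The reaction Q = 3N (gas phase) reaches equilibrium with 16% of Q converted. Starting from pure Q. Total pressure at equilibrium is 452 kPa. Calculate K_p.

Let X = conversion of Q (basis 1 mol Q); extent of reaction ξ = X.
Moles: n_Q = 1 − X; n_N = 3X.
Summing: n_T = 1 + 2X.
At X = 0.16: n_Q = 0.84, n_N = 0.48, n_T = 1.32.
p_i = (n_i/n_T)·P. K_p = p_N^3 / (p_Q) = 1.54e+04 kPa^2.

K_p = 1.54e+04 kPa^2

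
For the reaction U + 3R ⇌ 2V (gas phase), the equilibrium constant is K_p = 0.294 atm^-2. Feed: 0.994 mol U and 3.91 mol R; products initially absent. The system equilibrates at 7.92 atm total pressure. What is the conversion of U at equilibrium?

X = 0.732

Take 0.994 mol U as basis and let X be its fractional conversion, so ξ = 0.994X.
At extent ξ: n_U = 0.994 − 0.994X; n_R = 3.91 − 2.98X; n_V = 1.99X.
Summing: n_T = 4.9 − 1.99X.
y_i = n_i/n_T, p_i = y_i·P. K_p = p_V^2 / (p_U p_R^3).
This yields a degree-4 equation in X; solving on (0,1), X = 0.732.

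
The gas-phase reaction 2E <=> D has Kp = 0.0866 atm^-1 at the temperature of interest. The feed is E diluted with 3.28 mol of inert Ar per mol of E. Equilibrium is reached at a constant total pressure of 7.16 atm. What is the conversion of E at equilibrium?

Take 1 mol E as basis and let X be its fractional conversion, so ξ = 0.5X.
Species balance: n_E = 1 − X; n_D = 0.5X; n_I = 3.28 (inert).
Summing: n_T = 4.28 − 0.5X.
With p_i = (n_i/n_T)P, Kp = p_D / (p_E^2).
Setting this equal to 0.0866 atm^-1 and taking the physical root (0 < X < 1) gives X = 0.193.

X = 0.193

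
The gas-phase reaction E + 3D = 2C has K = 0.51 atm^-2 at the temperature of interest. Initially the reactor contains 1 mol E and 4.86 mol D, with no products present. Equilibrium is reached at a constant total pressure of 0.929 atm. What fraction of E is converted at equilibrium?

Basis: 1 mol E initially; let X = conversion of E. Extent ξ = X.
Moles: n_E = 1 − X; n_D = 4.86 − 3X; n_C = 2X.
Total moles n_T = 5.86 − 2X.
With p_i = (n_i/n_T)P, K = p_C^2 / (p_E p_D^3).
This yields a degree-4 equation in X; solving on (0,1), X = 0.372.

X = 0.372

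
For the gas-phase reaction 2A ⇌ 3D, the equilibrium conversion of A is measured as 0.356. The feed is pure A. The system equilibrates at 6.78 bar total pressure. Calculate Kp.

Kp = 2.11 bar

Basis: 1 mol A initially; let X = conversion of A. Extent ξ = 0.5X.
Mole table: n_A = 1 − X; n_D = 1.5X.
Summing: n_T = 1 + 0.5X.
At X = 0.356: n_A = 0.644, n_D = 0.534, n_T = 1.18.
p_i = (n_i/n_T)·P. Kp = p_D^3 / (p_A^2) = 2.11 bar.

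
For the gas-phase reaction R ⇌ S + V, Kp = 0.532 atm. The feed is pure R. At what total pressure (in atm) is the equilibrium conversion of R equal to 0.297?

P = 5.5 atm

Let X = conversion of R (basis 1 mol R); extent of reaction ξ = X.
Moles: n_R = 1 − X; n_S = X; n_V = X.
Summing: n_T = 1 + X.
Kp = p_S p_V / (p_R) with p_i = (n_i/n_T)·P.
At X = 0.297: the mole-fraction product g(X) = Π y_i^ν_i = 0.09674. Since Kp = g(X)·P^{1}, P = (Kp/g)^(1/1) = (0.532/0.09674)^(1/1) = 5.5 atm.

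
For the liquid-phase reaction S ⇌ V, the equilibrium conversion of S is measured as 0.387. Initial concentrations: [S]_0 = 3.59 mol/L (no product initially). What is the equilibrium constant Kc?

Let X = conversion of S.
Concentrations: [S] = 3.59 − 3.59X; [V] = 3.59X.
At X = 0.387: [S] = 2.2, [V] = 1.39.
Kc = [V] / ([S]) = 0.631.

Kc = 0.631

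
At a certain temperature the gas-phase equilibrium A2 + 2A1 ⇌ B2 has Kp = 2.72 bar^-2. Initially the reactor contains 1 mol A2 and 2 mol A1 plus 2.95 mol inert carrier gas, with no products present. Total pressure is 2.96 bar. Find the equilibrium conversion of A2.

Take 1 mol A2 as basis and let X be its fractional conversion, so ξ = X.
At extent ξ: n_A2 = 1 − X; n_A1 = 2 − 2X; n_B2 = X; n_I = 2.95 (inert).
Total moles n_T = 5.95 − 2X.
With p_i = (n_i/n_T)P, Kp = p_B2 / (p_A2 p_A1^2).
This yields a degree-3 equation in X; solving on (0,1), X = 0.496.

X = 0.496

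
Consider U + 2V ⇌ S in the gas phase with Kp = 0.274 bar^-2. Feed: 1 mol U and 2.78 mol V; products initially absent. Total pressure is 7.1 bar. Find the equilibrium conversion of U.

X = 0.801

Basis: 1 mol U initially; let X = conversion of U. Extent ξ = X.
Species balance: n_U = 1 − X; n_V = 2.78 − 2X; n_S = X.
Total moles n_T = 3.78 − 2X.
Mole fractions y_i = n_i/n_T; Kp = p_S / (p_U p_V^2) with p_i = y_i·P.
Substituting and setting equal to 0.274 bar^-2 gives a polynomial in X; the root in (0,1) is X = 0.801.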